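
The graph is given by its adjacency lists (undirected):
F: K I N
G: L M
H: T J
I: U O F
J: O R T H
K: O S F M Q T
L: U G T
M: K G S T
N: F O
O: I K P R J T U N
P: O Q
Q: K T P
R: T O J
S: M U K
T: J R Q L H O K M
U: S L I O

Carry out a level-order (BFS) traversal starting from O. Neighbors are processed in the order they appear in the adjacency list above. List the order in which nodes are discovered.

O, I, K, P, R, J, T, U, N, F, S, M, Q, H, L, G

Visit O; enqueue I, K, P, R, J, T, U, N → queue [I, K, P, R, J, T, U, N]
Visit I; enqueue F → queue [K, P, R, J, T, U, N, F]
Visit K; enqueue S, M, Q → queue [P, R, J, T, U, N, F, S, M, Q]
Visit P → queue [R, J, T, U, N, F, S, M, Q]
Visit R → queue [J, T, U, N, F, S, M, Q]
Visit J; enqueue H → queue [T, U, N, F, S, M, Q, H]
Visit T; enqueue L → queue [U, N, F, S, M, Q, H, L]
Visit U → queue [N, F, S, M, Q, H, L]
Visit N → queue [F, S, M, Q, H, L]
Visit F → queue [S, M, Q, H, L]
Visit S → queue [M, Q, H, L]
Visit M; enqueue G → queue [Q, H, L, G]
Visit Q → queue [H, L, G]
Visit H → queue [L, G]
Visit L → queue [G]
Visit G → queue []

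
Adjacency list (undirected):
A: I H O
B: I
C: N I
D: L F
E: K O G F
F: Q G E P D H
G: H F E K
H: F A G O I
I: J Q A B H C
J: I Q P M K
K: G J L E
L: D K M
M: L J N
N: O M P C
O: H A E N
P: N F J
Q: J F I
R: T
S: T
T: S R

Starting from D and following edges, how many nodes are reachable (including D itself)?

17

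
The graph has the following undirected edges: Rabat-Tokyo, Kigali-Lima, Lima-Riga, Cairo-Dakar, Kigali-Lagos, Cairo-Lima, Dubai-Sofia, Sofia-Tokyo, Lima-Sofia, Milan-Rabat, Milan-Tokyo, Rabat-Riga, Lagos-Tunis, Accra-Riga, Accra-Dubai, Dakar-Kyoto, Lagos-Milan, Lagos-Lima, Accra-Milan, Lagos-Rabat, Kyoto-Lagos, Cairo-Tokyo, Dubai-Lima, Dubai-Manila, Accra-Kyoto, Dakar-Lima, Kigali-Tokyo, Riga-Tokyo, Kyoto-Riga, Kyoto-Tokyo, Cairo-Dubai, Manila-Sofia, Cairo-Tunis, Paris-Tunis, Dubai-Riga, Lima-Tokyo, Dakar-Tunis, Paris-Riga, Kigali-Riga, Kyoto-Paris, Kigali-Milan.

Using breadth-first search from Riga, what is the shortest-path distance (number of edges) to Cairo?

2

Level 0: Riga
Level 1: Accra, Dubai, Kigali, Kyoto, Lima, Paris, Rabat, Tokyo
Level 2: Cairo, Dakar, Lagos, Manila, Milan, Sofia, Tunis
Cairo first appears at level 2.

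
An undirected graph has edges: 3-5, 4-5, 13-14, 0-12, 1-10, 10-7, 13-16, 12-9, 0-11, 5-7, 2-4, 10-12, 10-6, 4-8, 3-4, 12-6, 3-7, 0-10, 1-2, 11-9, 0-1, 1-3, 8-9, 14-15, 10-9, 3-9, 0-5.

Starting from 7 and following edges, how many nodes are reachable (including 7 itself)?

13

BFS from 7 visits: 7, 3, 5, 10, 1, 4, 9, 0, 6, 12, 2, 8, 11
Reachable nodes: 13 of 17 total.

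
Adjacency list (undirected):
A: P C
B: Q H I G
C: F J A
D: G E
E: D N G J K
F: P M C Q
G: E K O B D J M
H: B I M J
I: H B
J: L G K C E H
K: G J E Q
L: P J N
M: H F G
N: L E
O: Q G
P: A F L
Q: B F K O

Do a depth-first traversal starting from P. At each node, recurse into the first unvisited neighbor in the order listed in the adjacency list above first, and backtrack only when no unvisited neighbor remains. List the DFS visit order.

P, A, C, F, M, H, B, Q, K, G, E, D, N, L, J, O, I

Visit P
P → A
A → C
C → F
F → M
M → H
H → B
B → Q
Q → K
K → G
G → E
E → D
E → N
N → L
L → J
G → O
B → I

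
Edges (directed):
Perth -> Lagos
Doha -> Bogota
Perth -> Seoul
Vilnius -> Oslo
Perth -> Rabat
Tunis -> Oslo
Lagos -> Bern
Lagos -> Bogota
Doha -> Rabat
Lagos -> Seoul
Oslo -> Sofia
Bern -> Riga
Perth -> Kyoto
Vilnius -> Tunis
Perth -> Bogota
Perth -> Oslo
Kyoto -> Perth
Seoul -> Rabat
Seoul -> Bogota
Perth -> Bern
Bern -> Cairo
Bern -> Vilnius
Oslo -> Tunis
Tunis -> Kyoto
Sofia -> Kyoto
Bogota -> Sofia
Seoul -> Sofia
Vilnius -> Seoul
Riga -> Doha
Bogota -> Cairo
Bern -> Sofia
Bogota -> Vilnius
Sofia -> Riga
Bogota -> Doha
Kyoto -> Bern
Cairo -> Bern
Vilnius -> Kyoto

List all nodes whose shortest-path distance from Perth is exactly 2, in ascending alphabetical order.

Level 0: Perth
Level 1: Bern, Bogota, Kyoto, Lagos, Oslo, Rabat, Seoul
Level 2: Cairo, Doha, Riga, Sofia, Tunis, Vilnius

Cairo, Doha, Riga, Sofia, Tunis, Vilnius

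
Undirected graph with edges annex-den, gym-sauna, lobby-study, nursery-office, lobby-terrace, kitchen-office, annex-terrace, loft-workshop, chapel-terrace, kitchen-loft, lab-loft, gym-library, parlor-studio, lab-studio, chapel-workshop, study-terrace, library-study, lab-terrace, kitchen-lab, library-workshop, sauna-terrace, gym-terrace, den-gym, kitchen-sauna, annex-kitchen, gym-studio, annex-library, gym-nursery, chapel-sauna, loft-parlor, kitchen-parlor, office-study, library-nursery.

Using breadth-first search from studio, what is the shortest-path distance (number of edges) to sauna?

2

Level 0: studio
Level 1: gym, lab, parlor
Level 2: den, kitchen, library, loft, nursery, sauna, terrace
Level 3: annex, chapel, lobby, office, study, workshop
sauna first appears at level 2.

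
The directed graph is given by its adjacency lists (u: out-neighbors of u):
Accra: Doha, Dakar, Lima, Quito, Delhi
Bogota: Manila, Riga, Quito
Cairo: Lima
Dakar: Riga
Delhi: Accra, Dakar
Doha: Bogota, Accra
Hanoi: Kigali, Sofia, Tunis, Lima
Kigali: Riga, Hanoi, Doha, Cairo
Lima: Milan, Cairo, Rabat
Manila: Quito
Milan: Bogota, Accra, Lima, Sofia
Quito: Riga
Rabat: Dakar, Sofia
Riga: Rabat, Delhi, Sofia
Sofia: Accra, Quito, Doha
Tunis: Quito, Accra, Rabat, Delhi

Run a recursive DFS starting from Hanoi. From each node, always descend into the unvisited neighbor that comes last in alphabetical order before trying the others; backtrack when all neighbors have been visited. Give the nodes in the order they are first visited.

Hanoi -> Tunis -> Rabat -> Sofia -> Quito -> Riga -> Delhi -> Dakar -> Accra -> Lima -> Milan -> Bogota -> Manila -> Cairo -> Doha -> Kigali

Visit Hanoi
Hanoi → Tunis
Tunis → Rabat
Rabat → Sofia
Sofia → Quito
Quito → Riga
Riga → Delhi
Delhi → Dakar
Delhi → Accra
Accra → Lima
Lima → Milan
Milan → Bogota
Bogota → Manila
Lima → Cairo
Accra → Doha
Hanoi → Kigali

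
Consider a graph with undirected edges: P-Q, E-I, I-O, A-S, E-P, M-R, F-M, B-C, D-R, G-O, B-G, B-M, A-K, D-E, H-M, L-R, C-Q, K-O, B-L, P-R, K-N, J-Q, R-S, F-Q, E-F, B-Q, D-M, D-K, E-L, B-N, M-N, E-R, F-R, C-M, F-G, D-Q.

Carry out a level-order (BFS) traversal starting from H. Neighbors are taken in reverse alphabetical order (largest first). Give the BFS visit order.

Visit H; enqueue M → queue [M]
Visit M; enqueue R, N, F, D, C, B → queue [R, N, F, D, C, B]
Visit R; enqueue S, P, L, E → queue [N, F, D, C, B, S, P, L, E]
Visit N; enqueue K → queue [F, D, C, B, S, P, L, E, K]
Visit F; enqueue Q, G → queue [D, C, B, S, P, L, E, K, Q, G]
Visit D → queue [C, B, S, P, L, E, K, Q, G]
Visit C → queue [B, S, P, L, E, K, Q, G]
Visit B → queue [S, P, L, E, K, Q, G]
Visit S; enqueue A → queue [P, L, E, K, Q, G, A]
Visit P → queue [L, E, K, Q, G, A]
Visit L → queue [E, K, Q, G, A]
Visit E; enqueue I → queue [K, Q, G, A, I]
Visit K; enqueue O → queue [Q, G, A, I, O]
Visit Q; enqueue J → queue [G, A, I, O, J]
Visit G → queue [A, I, O, J]
Visit A → queue [I, O, J]
Visit I → queue [O, J]
Visit O → queue [J]
Visit J → queue []

H → M → R → N → F → D → C → B → S → P → L → E → K → Q → G → A → I → O → J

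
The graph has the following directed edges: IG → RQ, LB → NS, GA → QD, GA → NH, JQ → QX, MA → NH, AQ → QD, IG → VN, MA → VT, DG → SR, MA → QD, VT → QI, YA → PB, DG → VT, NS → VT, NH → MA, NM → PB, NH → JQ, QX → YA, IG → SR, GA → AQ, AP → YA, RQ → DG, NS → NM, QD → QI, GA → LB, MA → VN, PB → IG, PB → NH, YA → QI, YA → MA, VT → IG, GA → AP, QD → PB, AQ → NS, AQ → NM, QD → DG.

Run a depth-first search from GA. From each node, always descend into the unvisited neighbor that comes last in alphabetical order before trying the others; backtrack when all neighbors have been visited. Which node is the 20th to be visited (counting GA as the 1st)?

Visit GA
GA → QD
QD → QI
QD → PB
PB → NH
NH → MA
MA → VT
VT → IG
IG → VN
IG → SR
IG → RQ
RQ → DG
NH → JQ
JQ → QX
QX → YA
GA → LB
LB → NS
NS → NM
GA → AQ
GA → AP

Visit order: GA, QD, QI, PB, NH, MA, VT, IG, VN, SR, RQ, DG, JQ, QX, YA, LB, NS, NM, AQ, AP

AP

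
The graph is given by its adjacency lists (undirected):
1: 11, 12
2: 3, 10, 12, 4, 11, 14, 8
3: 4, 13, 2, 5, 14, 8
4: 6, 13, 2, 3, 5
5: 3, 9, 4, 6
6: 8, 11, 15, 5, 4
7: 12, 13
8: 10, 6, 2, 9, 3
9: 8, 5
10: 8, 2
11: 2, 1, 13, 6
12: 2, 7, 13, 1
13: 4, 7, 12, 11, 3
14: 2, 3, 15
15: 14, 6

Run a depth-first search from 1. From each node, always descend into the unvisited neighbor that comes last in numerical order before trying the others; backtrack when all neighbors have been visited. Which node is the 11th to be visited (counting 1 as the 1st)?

Visit 1
1 → 12
12 → 13
13 → 11
11 → 6
6 → 15
15 → 14
14 → 3
3 → 8
8 → 10
10 → 2
2 → 4
4 → 5
5 → 9
13 → 7

Visit order: 1, 12, 13, 11, 6, 15, 14, 3, 8, 10, 2, 4, 5, 9, 7

2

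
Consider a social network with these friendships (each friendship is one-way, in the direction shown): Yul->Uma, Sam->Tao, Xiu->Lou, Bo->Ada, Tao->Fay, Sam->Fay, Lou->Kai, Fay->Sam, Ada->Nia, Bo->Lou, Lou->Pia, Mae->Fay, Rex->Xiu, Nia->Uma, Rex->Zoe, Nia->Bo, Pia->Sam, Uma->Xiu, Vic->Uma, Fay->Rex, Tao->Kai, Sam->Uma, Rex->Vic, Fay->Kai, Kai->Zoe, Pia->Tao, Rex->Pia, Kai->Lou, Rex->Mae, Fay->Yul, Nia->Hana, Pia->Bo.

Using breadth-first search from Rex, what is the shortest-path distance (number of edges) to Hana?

5

Level 0: Rex
Level 1: Mae, Pia, Vic, Xiu, Zoe
Level 2: Bo, Fay, Lou, Sam, Tao, Uma
Level 3: Ada, Kai, Yul
Level 4: Nia
Level 5: Hana
Hana first appears at level 5.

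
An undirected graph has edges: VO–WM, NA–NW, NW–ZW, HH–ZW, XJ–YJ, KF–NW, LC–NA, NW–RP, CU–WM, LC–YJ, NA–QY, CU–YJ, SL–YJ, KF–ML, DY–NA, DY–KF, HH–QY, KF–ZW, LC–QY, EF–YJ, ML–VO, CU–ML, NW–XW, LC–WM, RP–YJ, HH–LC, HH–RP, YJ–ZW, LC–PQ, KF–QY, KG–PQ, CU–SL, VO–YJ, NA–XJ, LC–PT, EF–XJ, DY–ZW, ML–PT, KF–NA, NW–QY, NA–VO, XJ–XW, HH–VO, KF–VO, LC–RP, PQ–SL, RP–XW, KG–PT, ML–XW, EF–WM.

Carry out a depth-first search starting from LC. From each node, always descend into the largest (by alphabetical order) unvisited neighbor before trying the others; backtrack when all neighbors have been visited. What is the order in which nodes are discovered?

Visit LC
LC → YJ
YJ → ZW
ZW → NW
NW → XW
XW → XJ
XJ → NA
NA → VO
VO → WM
WM → EF
WM → CU
CU → SL
SL → PQ
PQ → KG
KG → PT
PT → ML
ML → KF
KF → QY
QY → HH
HH → RP
KF → DY

LC, YJ, ZW, NW, XW, XJ, NA, VO, WM, EF, CU, SL, PQ, KG, PT, ML, KF, QY, HH, RP, DY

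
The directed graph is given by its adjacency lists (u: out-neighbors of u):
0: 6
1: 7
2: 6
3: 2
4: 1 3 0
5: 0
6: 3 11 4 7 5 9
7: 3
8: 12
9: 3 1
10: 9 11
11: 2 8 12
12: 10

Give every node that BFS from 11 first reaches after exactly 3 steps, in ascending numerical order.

Level 0: 11
Level 1: 2, 8, 12
Level 2: 6, 10
Level 3: 3, 4, 5, 7, 9
Level 4: 0, 1

3, 4, 5, 7, 9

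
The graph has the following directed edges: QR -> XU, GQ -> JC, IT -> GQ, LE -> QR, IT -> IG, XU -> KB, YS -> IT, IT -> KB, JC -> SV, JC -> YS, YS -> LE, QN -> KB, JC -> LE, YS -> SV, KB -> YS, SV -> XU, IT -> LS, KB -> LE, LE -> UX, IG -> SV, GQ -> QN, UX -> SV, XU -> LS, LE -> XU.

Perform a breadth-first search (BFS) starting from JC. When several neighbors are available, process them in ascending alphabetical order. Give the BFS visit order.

Visit JC; enqueue LE, SV, YS → queue [LE, SV, YS]
Visit LE; enqueue QR, UX, XU → queue [SV, YS, QR, UX, XU]
Visit SV → queue [YS, QR, UX, XU]
Visit YS; enqueue IT → queue [QR, UX, XU, IT]
Visit QR → queue [UX, XU, IT]
Visit UX → queue [XU, IT]
Visit XU; enqueue KB, LS → queue [IT, KB, LS]
Visit IT; enqueue GQ, IG → queue [KB, LS, GQ, IG]
Visit KB → queue [LS, GQ, IG]
Visit LS → queue [GQ, IG]
Visit GQ; enqueue QN → queue [IG, QN]
Visit IG → queue [QN]
Visit QN → queue []

JC, LE, SV, YS, QR, UX, XU, IT, KB, LS, GQ, IG, QN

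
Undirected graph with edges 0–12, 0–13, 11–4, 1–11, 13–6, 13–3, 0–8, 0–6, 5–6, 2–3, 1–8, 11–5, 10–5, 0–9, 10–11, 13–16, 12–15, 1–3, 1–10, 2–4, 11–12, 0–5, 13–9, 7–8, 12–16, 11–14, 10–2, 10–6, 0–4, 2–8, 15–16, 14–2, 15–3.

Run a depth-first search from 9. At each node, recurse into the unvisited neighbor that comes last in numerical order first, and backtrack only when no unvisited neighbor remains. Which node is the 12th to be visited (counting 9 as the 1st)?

0

Visit 9
9 → 13
13 → 16
16 → 15
15 → 12
12 → 11
11 → 14
14 → 2
2 → 10
10 → 6
6 → 5
5 → 0
0 → 8
8 → 7
8 → 1
1 → 3
0 → 4

Visit order: 9, 13, 16, 15, 12, 11, 14, 2, 10, 6, 5, 0, 8, 7, 1, 3, 4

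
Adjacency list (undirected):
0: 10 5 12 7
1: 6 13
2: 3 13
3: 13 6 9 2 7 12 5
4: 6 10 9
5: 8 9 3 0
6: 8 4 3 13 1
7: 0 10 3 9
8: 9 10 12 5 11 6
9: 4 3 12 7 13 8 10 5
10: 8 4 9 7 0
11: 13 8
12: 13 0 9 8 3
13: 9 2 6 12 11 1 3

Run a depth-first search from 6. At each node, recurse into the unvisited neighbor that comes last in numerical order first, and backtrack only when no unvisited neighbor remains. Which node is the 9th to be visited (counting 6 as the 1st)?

Visit 6
6 → 13
13 → 12
12 → 9
9 → 10
10 → 8
8 → 11
8 → 5
5 → 3
3 → 7
7 → 0
3 → 2
10 → 4
13 → 1

Visit order: 6, 13, 12, 9, 10, 8, 11, 5, 3, 7, 0, 2, 4, 1

3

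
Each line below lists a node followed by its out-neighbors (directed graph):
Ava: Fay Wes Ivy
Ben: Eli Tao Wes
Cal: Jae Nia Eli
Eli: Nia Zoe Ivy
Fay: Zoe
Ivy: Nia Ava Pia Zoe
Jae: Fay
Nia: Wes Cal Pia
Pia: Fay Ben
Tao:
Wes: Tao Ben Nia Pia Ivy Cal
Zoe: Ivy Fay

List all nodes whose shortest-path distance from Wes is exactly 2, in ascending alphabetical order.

Level 0: Wes
Level 1: Ben, Cal, Ivy, Nia, Pia, Tao
Level 2: Ava, Eli, Fay, Jae, Zoe

Ava, Eli, Fay, Jae, Zoe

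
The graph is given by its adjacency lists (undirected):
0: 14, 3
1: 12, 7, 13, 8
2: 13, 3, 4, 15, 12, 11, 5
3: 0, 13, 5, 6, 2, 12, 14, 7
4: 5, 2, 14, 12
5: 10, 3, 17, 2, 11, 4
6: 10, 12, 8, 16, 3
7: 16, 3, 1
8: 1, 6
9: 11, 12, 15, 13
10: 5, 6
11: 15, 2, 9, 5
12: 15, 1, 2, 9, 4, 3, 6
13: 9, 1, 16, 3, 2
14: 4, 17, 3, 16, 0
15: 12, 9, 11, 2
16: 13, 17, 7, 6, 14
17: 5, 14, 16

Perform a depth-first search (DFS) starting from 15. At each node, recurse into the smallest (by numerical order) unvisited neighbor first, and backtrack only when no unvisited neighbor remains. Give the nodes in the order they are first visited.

15 -> 2 -> 3 -> 0 -> 14 -> 4 -> 5 -> 10 -> 6 -> 8 -> 1 -> 7 -> 16 -> 13 -> 9 -> 11 -> 12 -> 17

Visit 15
15 → 2
2 → 3
3 → 0
0 → 14
14 → 4
4 → 5
5 → 10
10 → 6
6 → 8
8 → 1
1 → 7
7 → 16
16 → 13
13 → 9
9 → 11
9 → 12
16 → 17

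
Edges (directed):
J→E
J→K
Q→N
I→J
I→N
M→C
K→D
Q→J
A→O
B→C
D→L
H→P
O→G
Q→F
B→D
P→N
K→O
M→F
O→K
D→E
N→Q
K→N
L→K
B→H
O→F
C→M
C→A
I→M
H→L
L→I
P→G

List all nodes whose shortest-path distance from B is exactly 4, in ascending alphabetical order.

J, Q

Level 0: B
Level 1: C, D, H
Level 2: A, E, L, M, P
Level 3: F, G, I, K, N, O
Level 4: J, Q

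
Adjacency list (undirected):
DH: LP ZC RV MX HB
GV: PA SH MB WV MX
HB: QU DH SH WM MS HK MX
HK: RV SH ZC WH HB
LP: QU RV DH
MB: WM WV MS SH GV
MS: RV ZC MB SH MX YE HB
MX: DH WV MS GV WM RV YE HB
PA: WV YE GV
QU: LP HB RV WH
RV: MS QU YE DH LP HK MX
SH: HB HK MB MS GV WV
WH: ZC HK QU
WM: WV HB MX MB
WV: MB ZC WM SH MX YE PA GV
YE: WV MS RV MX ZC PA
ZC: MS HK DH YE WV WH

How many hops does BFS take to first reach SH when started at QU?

2

Level 0: QU
Level 1: HB, LP, RV, WH
Level 2: DH, HK, MS, MX, SH, WM, YE, ZC
Level 3: GV, MB, PA, WV
SH first appears at level 2.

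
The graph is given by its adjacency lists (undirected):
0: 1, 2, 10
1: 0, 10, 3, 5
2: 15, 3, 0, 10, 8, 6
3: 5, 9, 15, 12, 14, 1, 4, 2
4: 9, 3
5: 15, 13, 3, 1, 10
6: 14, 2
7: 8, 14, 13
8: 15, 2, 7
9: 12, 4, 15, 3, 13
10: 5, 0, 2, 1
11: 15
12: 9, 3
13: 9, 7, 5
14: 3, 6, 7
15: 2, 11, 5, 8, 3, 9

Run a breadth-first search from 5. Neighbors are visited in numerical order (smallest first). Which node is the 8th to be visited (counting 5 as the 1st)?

2

Visit 5; enqueue 1, 3, 10, 13, 15 → queue [1, 3, 10, 13, 15]
Visit 1; enqueue 0 → queue [3, 10, 13, 15, 0]
Visit 3; enqueue 2, 4, 9, 12, 14 → queue [10, 13, 15, 0, 2, 4, 9, 12, 14]
Visit 10 → queue [13, 15, 0, 2, 4, 9, 12, 14]
Visit 13; enqueue 7 → queue [15, 0, 2, 4, 9, 12, 14, 7]
Visit 15; enqueue 8, 11 → queue [0, 2, 4, 9, 12, 14, 7, 8, 11]
Visit 0 → queue [2, 4, 9, 12, 14, 7, 8, 11]
Visit 2; enqueue 6 → queue [4, 9, 12, 14, 7, 8, 11, 6]
Visit 4 → queue [9, 12, 14, 7, 8, 11, 6]
Visit 9 → queue [12, 14, 7, 8, 11, 6]
Visit 12 → queue [14, 7, 8, 11, 6]
Visit 14 → queue [7, 8, 11, 6]
Visit 7 → queue [8, 11, 6]
Visit 8 → queue [11, 6]
Visit 11 → queue [6]
Visit 6 → queue []

Visit order: 5, 1, 3, 10, 13, 15, 0, 2, 4, 9, 12, 14, 7, 8, 11, 6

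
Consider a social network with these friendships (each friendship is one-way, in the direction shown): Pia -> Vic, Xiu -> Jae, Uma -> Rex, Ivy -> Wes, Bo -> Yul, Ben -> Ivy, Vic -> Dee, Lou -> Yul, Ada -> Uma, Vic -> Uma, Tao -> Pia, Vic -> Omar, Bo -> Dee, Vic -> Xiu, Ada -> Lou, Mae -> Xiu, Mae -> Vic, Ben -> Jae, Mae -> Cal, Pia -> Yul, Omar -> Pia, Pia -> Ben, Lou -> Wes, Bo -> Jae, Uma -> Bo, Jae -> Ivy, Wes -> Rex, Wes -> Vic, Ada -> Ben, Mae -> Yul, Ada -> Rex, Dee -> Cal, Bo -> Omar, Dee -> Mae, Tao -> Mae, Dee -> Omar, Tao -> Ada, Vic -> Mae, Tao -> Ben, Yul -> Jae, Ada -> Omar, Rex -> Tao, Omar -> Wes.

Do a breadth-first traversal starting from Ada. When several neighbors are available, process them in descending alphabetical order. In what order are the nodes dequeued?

Visit Ada; enqueue Uma, Rex, Omar, Lou, Ben → queue [Uma, Rex, Omar, Lou, Ben]
Visit Uma; enqueue Bo → queue [Rex, Omar, Lou, Ben, Bo]
Visit Rex; enqueue Tao → queue [Omar, Lou, Ben, Bo, Tao]
Visit Omar; enqueue Wes, Pia → queue [Lou, Ben, Bo, Tao, Wes, Pia]
Visit Lou; enqueue Yul → queue [Ben, Bo, Tao, Wes, Pia, Yul]
Visit Ben; enqueue Jae, Ivy → queue [Bo, Tao, Wes, Pia, Yul, Jae, Ivy]
Visit Bo; enqueue Dee → queue [Tao, Wes, Pia, Yul, Jae, Ivy, Dee]
Visit Tao; enqueue Mae → queue [Wes, Pia, Yul, Jae, Ivy, Dee, Mae]
Visit Wes; enqueue Vic → queue [Pia, Yul, Jae, Ivy, Dee, Mae, Vic]
Visit Pia → queue [Yul, Jae, Ivy, Dee, Mae, Vic]
Visit Yul → queue [Jae, Ivy, Dee, Mae, Vic]
Visit Jae → queue [Ivy, Dee, Mae, Vic]
Visit Ivy → queue [Dee, Mae, Vic]
Visit Dee; enqueue Cal → queue [Mae, Vic, Cal]
Visit Mae; enqueue Xiu → queue [Vic, Cal, Xiu]
Visit Vic → queue [Cal, Xiu]
Visit Cal → queue [Xiu]
Visit Xiu → queue []

Ada → Uma → Rex → Omar → Lou → Ben → Bo → Tao → Wes → Pia → Yul → Jae → Ivy → Dee → Mae → Vic → Cal → Xiu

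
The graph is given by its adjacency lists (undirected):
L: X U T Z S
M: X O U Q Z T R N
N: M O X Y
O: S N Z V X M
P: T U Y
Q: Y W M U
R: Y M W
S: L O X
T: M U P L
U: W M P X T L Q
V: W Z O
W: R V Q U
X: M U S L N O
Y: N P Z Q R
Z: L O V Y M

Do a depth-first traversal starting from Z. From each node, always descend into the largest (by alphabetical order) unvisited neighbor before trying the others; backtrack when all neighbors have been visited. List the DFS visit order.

Visit Z
Z → Y
Y → R
R → W
W → V
V → O
O → X
X → U
U → T
T → P
T → M
M → Q
M → N
T → L
L → S

Z Y R W V O X U T P M Q N L S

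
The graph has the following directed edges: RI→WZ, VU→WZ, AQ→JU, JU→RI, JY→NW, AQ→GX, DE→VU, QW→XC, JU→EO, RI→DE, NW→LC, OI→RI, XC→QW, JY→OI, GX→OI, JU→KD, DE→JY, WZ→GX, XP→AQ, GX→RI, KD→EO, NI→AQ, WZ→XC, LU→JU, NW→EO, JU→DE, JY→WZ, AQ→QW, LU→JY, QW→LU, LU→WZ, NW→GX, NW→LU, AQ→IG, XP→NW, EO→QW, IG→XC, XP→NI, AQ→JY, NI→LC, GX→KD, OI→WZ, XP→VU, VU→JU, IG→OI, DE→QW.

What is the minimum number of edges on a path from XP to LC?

2

Level 0: XP
Level 1: AQ, NI, NW, VU
Level 2: EO, GX, IG, JU, JY, LC, LU, QW, WZ
Level 3: DE, KD, OI, RI, XC
LC first appears at level 2.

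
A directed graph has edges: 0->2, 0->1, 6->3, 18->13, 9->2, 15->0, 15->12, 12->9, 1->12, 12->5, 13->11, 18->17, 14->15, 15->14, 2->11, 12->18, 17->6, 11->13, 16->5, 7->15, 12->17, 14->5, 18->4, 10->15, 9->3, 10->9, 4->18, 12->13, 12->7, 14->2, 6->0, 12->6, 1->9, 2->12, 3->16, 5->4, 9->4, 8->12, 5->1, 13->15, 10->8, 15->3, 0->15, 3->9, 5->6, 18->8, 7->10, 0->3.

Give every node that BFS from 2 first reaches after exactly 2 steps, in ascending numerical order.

Level 0: 2
Level 1: 11, 12
Level 2: 5, 6, 7, 9, 13, 17, 18
Level 3: 0, 1, 3, 4, 8, 10, 15
Level 4: 14, 16

5, 6, 7, 9, 13, 17, 18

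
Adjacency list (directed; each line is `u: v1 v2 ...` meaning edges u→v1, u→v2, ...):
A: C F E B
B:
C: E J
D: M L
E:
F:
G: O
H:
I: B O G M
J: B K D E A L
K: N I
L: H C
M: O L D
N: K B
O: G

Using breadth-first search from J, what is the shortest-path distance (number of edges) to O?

Level 0: J
Level 1: A, B, D, E, K, L
Level 2: C, F, H, I, M, N
Level 3: G, O
O first appears at level 3.

3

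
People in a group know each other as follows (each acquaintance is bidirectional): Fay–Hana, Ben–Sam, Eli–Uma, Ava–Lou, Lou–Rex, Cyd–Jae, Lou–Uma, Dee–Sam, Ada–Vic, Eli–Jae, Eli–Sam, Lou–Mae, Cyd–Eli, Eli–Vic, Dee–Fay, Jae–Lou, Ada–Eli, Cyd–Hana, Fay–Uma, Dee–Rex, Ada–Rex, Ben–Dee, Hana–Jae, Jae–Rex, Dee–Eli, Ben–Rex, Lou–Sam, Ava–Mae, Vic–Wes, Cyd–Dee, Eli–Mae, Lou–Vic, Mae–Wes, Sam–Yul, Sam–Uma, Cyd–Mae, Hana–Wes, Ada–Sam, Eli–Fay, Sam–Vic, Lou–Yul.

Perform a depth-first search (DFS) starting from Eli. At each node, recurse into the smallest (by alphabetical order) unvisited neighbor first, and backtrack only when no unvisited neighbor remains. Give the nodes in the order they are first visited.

Visit Eli
Eli → Ada
Ada → Rex
Rex → Ben
Ben → Dee
Dee → Cyd
Cyd → Hana
Hana → Fay
Fay → Uma
Uma → Lou
Lou → Ava
Ava → Mae
Mae → Wes
Wes → Vic
Vic → Sam
Sam → Yul
Lou → Jae

Eli → Ada → Rex → Ben → Dee → Cyd → Hana → Fay → Uma → Lou → Ava → Mae → Wes → Vic → Sam → Yul → Jae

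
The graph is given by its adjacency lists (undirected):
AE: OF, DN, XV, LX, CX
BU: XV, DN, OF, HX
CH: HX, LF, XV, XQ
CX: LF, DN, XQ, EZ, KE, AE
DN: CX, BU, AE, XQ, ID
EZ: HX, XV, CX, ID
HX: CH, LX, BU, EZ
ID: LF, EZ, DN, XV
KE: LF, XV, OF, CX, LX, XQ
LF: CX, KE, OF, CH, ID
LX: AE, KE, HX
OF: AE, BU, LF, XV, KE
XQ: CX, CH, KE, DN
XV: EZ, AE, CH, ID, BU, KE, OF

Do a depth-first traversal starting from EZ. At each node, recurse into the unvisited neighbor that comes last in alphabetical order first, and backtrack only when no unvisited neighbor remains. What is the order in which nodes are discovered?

EZ, XV, OF, LF, KE, XQ, DN, ID, CX, AE, LX, HX, CH, BU

Visit EZ
EZ → XV
XV → OF
OF → LF
LF → KE
KE → XQ
XQ → DN
DN → ID
DN → CX
CX → AE
AE → LX
LX → HX
HX → CH
HX → BU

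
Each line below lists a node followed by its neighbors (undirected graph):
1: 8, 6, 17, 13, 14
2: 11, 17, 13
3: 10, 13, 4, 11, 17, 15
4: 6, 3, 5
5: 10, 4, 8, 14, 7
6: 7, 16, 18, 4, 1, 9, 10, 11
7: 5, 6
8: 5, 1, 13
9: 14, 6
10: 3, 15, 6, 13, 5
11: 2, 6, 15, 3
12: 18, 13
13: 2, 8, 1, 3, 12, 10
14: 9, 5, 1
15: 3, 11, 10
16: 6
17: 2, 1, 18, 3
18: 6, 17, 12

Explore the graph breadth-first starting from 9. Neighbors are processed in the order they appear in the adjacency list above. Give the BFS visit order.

9, 14, 6, 5, 1, 7, 16, 18, 4, 10, 11, 8, 17, 13, 12, 3, 15, 2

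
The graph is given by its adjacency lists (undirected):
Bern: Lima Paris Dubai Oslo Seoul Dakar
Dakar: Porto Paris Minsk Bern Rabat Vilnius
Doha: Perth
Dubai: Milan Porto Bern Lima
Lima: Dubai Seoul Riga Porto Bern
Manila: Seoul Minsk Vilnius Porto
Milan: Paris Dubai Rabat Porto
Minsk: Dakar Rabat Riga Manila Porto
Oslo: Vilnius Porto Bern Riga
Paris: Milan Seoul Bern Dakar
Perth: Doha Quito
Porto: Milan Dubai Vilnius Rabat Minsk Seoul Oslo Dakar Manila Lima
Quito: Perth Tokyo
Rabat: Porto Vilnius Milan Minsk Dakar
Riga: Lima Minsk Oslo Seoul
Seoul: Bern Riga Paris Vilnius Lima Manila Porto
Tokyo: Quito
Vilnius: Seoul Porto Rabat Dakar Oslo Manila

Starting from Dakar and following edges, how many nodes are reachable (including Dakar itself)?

14

BFS from Dakar visits: Dakar, Porto, Paris, Minsk, Bern, Rabat, Vilnius, Milan, Dubai, Seoul, Oslo, Manila, Lima, Riga
Reachable nodes: 14 of 18 total.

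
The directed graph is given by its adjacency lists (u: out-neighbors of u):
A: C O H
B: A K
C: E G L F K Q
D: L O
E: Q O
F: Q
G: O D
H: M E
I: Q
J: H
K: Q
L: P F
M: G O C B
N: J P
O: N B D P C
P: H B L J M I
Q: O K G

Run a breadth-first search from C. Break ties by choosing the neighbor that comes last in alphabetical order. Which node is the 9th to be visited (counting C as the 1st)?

P

Visit C; enqueue Q, L, K, G, F, E → queue [Q, L, K, G, F, E]
Visit Q; enqueue O → queue [L, K, G, F, E, O]
Visit L; enqueue P → queue [K, G, F, E, O, P]
Visit K → queue [G, F, E, O, P]
Visit G; enqueue D → queue [F, E, O, P, D]
Visit F → queue [E, O, P, D]
Visit E → queue [O, P, D]
Visit O; enqueue N, B → queue [P, D, N, B]
Visit P; enqueue M, J, I, H → queue [D, N, B, M, J, I, H]
Visit D → queue [N, B, M, J, I, H]
Visit N → queue [B, M, J, I, H]
Visit B; enqueue A → queue [M, J, I, H, A]
Visit M → queue [J, I, H, A]
Visit J → queue [I, H, A]
Visit I → queue [H, A]
Visit H → queue [A]
Visit A → queue []

Visit order: C, Q, L, K, G, F, E, O, P, D, N, B, M, J, I, H, A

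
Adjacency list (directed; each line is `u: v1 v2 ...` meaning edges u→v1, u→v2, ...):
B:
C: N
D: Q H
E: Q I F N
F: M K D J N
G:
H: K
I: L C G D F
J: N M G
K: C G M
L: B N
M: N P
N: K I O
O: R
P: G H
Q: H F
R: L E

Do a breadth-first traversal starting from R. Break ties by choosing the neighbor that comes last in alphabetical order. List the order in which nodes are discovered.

R, L, E, N, B, Q, I, F, O, K, H, G, D, C, M, J, P

Visit R; enqueue L, E → queue [L, E]
Visit L; enqueue N, B → queue [E, N, B]
Visit E; enqueue Q, I, F → queue [N, B, Q, I, F]
Visit N; enqueue O, K → queue [B, Q, I, F, O, K]
Visit B → queue [Q, I, F, O, K]
Visit Q; enqueue H → queue [I, F, O, K, H]
Visit I; enqueue G, D, C → queue [F, O, K, H, G, D, C]
Visit F; enqueue M, J → queue [O, K, H, G, D, C, M, J]
Visit O → queue [K, H, G, D, C, M, J]
Visit K → queue [H, G, D, C, M, J]
Visit H → queue [G, D, C, M, J]
Visit G → queue [D, C, M, J]
Visit D → queue [C, M, J]
Visit C → queue [M, J]
Visit M; enqueue P → queue [J, P]
Visit J → queue [P]
Visit P → queue []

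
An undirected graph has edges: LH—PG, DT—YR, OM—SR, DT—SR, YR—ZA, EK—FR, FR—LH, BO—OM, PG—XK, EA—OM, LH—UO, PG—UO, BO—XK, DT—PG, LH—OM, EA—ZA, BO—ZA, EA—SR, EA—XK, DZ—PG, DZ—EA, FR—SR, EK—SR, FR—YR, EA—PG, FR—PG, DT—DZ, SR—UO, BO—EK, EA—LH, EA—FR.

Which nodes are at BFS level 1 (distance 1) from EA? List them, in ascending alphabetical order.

Level 0: EA
Level 1: DZ, FR, LH, OM, PG, SR, XK, ZA
Level 2: BO, DT, EK, UO, YR

DZ, FR, LH, OM, PG, SR, XK, ZA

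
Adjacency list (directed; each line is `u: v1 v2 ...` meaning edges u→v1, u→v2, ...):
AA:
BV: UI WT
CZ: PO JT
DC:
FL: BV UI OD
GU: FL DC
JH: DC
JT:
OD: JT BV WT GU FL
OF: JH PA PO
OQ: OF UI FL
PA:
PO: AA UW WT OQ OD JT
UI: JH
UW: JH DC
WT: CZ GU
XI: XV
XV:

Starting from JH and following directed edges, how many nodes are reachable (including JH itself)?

BFS from JH visits: JH, DC
Reachable nodes: 2 of 18 total.

2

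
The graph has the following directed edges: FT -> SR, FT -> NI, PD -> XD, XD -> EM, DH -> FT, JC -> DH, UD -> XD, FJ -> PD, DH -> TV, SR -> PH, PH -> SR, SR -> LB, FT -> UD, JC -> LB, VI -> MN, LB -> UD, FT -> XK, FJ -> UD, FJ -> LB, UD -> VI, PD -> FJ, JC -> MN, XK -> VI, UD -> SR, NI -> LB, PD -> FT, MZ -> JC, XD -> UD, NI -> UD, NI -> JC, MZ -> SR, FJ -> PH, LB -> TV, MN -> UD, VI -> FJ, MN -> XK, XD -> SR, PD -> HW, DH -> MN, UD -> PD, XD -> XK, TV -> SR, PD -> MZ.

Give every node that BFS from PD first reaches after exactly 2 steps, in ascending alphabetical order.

EM, JC, LB, NI, PH, SR, UD, XK

Level 0: PD
Level 1: FJ, FT, HW, MZ, XD
Level 2: EM, JC, LB, NI, PH, SR, UD, XK
Level 3: DH, MN, TV, VI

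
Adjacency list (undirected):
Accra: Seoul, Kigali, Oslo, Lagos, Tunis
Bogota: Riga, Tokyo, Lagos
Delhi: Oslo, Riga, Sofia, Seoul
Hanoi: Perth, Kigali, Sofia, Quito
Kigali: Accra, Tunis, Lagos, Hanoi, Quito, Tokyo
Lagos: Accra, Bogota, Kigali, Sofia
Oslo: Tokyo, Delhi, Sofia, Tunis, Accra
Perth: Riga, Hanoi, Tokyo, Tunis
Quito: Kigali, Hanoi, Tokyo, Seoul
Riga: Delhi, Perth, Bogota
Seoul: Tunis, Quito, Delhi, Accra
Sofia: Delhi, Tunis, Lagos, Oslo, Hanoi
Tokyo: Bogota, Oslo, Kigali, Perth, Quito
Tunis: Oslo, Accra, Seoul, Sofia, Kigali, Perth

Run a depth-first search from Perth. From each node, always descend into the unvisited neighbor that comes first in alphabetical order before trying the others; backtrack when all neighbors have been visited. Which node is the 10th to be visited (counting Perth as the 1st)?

Sofia

Visit Perth
Perth → Hanoi
Hanoi → Kigali
Kigali → Accra
Accra → Lagos
Lagos → Bogota
Bogota → Riga
Riga → Delhi
Delhi → Oslo
Oslo → Sofia
Sofia → Tunis
Tunis → Seoul
Seoul → Quito
Quito → Tokyo

Visit order: Perth, Hanoi, Kigali, Accra, Lagos, Bogota, Riga, Delhi, Oslo, Sofia, Tunis, Seoul, Quito, Tokyo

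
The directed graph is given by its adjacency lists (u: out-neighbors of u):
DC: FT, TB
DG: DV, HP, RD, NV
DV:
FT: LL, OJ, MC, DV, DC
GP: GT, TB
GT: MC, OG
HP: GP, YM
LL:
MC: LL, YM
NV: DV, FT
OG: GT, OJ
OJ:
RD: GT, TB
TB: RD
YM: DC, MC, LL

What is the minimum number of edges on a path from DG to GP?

2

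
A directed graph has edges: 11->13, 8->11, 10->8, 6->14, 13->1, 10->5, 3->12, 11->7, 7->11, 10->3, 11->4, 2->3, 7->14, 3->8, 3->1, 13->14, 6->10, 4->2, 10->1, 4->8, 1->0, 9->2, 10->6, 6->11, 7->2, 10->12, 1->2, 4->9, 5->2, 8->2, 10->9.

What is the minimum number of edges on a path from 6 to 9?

Level 0: 6
Level 1: 10, 11, 14
Level 2: 1, 3, 4, 5, 7, 8, 9, 12, 13
Level 3: 0, 2
9 first appears at level 2.

2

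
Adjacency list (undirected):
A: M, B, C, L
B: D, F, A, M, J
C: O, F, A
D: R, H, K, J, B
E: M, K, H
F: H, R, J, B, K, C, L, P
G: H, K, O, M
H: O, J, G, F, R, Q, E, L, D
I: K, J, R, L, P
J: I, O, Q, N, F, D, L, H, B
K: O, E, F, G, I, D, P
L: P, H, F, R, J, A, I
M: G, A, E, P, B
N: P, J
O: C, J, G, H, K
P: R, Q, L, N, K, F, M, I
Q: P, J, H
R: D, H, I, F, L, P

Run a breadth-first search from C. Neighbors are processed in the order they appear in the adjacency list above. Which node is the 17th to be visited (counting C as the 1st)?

Visit C; enqueue O, F, A → queue [O, F, A]
Visit O; enqueue J, G, H, K → queue [F, A, J, G, H, K]
Visit F; enqueue R, B, L, P → queue [A, J, G, H, K, R, B, L, P]
Visit A; enqueue M → queue [J, G, H, K, R, B, L, P, M]
Visit J; enqueue I, Q, N, D → queue [G, H, K, R, B, L, P, M, I, Q, N, D]
Visit G → queue [H, K, R, B, L, P, M, I, Q, N, D]
Visit H; enqueue E → queue [K, R, B, L, P, M, I, Q, N, D, E]
Visit K → queue [R, B, L, P, M, I, Q, N, D, E]
Visit R → queue [B, L, P, M, I, Q, N, D, E]
Visit B → queue [L, P, M, I, Q, N, D, E]
Visit L → queue [P, M, I, Q, N, D, E]
Visit P → queue [M, I, Q, N, D, E]
Visit M → queue [I, Q, N, D, E]
Visit I → queue [Q, N, D, E]
Visit Q → queue [N, D, E]
Visit N → queue [D, E]
Visit D → queue [E]
Visit E → queue []

Visit order: C, O, F, A, J, G, H, K, R, B, L, P, M, I, Q, N, D, E

D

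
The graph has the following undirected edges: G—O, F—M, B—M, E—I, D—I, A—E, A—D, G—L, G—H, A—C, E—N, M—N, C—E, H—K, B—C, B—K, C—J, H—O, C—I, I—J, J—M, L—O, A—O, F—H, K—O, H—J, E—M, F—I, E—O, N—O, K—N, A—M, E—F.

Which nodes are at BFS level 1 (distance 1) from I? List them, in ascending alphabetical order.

C, D, E, F, J

Level 0: I
Level 1: C, D, E, F, J
Level 2: A, B, H, M, N, O
Level 3: G, K, L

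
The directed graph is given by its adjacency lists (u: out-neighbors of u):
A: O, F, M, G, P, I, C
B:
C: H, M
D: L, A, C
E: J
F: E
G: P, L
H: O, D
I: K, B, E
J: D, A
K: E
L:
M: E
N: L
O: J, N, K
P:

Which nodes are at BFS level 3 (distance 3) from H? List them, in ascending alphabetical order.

Level 0: H
Level 1: D, O
Level 2: A, C, J, K, L, N
Level 3: E, F, G, I, M, P
Level 4: B

E, F, G, I, M, P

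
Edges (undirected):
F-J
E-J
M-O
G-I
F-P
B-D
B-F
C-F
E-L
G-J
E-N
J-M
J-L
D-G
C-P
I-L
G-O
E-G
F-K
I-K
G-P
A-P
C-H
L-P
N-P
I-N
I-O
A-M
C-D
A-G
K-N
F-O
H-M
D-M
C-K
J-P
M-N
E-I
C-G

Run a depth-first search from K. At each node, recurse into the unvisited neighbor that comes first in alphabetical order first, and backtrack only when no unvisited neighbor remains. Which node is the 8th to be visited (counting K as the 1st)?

Visit K
K → C
C → D
D → B
B → F
F → J
J → E
E → G
G → A
A → M
M → H
M → N
N → I
I → L
L → P
I → O

Visit order: K, C, D, B, F, J, E, G, A, M, H, N, I, L, P, O

G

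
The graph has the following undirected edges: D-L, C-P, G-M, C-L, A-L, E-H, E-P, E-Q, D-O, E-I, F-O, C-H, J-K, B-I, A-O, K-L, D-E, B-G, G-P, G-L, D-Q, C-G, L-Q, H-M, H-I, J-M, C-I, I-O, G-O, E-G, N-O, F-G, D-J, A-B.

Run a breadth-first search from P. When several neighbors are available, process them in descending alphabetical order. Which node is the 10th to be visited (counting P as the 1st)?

Visit P; enqueue G, E, C → queue [G, E, C]
Visit G; enqueue O, M, L, F, B → queue [E, C, O, M, L, F, B]
Visit E; enqueue Q, I, H, D → queue [C, O, M, L, F, B, Q, I, H, D]
Visit C → queue [O, M, L, F, B, Q, I, H, D]
Visit O; enqueue N, A → queue [M, L, F, B, Q, I, H, D, N, A]
Visit M; enqueue J → queue [L, F, B, Q, I, H, D, N, A, J]
Visit L; enqueue K → queue [F, B, Q, I, H, D, N, A, J, K]
Visit F → queue [B, Q, I, H, D, N, A, J, K]
Visit B → queue [Q, I, H, D, N, A, J, K]
Visit Q → queue [I, H, D, N, A, J, K]
Visit I → queue [H, D, N, A, J, K]
Visit H → queue [D, N, A, J, K]
Visit D → queue [N, A, J, K]
Visit N → queue [A, J, K]
Visit A → queue [J, K]
Visit J → queue [K]
Visit K → queue []

Visit order: P, G, E, C, O, M, L, F, B, Q, I, H, D, N, A, J, K

Q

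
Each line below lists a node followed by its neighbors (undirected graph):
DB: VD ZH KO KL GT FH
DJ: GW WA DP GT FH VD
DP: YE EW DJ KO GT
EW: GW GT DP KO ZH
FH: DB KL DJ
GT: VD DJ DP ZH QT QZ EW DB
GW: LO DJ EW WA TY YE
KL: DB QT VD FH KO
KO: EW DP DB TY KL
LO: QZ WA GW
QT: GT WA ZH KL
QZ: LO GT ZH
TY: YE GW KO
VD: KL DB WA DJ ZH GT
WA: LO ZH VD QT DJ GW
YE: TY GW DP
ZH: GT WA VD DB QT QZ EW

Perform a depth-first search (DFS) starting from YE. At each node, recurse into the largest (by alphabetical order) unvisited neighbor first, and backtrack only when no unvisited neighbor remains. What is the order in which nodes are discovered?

Visit YE
YE → TY
TY → KO
KO → KL
KL → VD
VD → ZH
ZH → WA
WA → QT
QT → GT
GT → QZ
QZ → LO
LO → GW
GW → EW
EW → DP
DP → DJ
DJ → FH
FH → DB

YE, TY, KO, KL, VD, ZH, WA, QT, GT, QZ, LO, GW, EW, DP, DJ, FH, DB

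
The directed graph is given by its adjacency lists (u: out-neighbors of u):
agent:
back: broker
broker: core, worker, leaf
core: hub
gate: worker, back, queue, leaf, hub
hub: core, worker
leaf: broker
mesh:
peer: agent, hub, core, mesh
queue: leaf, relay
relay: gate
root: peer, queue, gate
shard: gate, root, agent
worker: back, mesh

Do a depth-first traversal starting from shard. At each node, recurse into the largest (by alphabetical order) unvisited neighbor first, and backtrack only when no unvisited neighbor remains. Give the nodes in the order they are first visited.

shard, root, queue, relay, gate, worker, mesh, back, broker, leaf, core, hub, peer, agent

Visit shard
shard → root
root → queue
queue → relay
relay → gate
gate → worker
worker → mesh
worker → back
back → broker
broker → leaf
broker → core
core → hub
root → peer
peer → agent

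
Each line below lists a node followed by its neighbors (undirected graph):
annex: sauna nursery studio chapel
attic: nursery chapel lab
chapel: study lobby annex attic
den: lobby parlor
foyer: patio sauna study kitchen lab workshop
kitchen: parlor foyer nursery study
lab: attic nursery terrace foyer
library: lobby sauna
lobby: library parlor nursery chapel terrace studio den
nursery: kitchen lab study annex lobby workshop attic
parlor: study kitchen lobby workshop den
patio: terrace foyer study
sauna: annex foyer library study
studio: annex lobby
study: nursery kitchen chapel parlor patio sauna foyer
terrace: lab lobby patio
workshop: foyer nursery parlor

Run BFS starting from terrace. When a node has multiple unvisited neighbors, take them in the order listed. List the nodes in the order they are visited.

terrace -> lab -> lobby -> patio -> attic -> nursery -> foyer -> library -> parlor -> chapel -> studio -> den -> study -> kitchen -> annex -> workshop -> sauna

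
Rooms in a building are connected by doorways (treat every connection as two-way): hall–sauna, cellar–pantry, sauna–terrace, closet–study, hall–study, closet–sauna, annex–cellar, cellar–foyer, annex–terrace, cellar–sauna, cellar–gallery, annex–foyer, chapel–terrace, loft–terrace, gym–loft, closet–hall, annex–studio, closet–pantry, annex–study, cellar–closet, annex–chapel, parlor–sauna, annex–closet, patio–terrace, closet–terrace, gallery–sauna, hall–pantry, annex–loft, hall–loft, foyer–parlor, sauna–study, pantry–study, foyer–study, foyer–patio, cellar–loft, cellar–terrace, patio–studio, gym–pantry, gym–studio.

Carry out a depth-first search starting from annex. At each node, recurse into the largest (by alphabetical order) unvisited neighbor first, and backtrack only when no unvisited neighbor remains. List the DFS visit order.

Visit annex
annex → terrace
terrace → sauna
sauna → study
study → pantry
pantry → hall
hall → loft
loft → gym
gym → studio
studio → patio
patio → foyer
foyer → parlor
foyer → cellar
cellar → gallery
cellar → closet
terrace → chapel

annex terrace sauna study pantry hall loft gym studio patio foyer parlor cellar gallery closet chapel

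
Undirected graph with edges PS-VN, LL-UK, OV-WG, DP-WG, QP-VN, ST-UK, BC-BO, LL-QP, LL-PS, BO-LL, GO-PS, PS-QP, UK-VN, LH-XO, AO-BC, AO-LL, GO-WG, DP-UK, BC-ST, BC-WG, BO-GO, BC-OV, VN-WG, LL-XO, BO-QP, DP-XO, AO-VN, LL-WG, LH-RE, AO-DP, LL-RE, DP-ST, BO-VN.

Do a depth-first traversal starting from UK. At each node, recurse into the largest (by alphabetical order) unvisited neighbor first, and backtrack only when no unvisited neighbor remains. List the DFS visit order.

Visit UK
UK → VN
VN → WG
WG → OV
OV → BC
BC → ST
ST → DP
DP → XO
XO → LL
LL → RE
RE → LH
LL → QP
QP → PS
PS → GO
GO → BO
LL → AO

UK VN WG OV BC ST DP XO LL RE LH QP PS GO BO AO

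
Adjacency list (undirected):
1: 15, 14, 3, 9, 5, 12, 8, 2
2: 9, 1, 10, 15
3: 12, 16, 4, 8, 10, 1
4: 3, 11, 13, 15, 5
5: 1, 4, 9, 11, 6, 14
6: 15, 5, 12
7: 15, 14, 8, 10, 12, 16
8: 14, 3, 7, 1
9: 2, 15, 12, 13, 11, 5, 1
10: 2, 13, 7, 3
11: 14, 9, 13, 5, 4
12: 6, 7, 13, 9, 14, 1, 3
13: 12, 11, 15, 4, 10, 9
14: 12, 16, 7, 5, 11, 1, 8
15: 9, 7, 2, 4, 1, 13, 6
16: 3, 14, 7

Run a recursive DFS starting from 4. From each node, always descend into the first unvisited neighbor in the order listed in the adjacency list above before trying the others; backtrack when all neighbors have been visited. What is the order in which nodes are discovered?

Visit 4
4 → 3
3 → 12
12 → 6
6 → 15
15 → 9
9 → 2
2 → 1
1 → 14
14 → 16
16 → 7
7 → 8
7 → 10
10 → 13
13 → 11
11 → 5

4 → 3 → 12 → 6 → 15 → 9 → 2 → 1 → 14 → 16 → 7 → 8 → 10 → 13 → 11 → 5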